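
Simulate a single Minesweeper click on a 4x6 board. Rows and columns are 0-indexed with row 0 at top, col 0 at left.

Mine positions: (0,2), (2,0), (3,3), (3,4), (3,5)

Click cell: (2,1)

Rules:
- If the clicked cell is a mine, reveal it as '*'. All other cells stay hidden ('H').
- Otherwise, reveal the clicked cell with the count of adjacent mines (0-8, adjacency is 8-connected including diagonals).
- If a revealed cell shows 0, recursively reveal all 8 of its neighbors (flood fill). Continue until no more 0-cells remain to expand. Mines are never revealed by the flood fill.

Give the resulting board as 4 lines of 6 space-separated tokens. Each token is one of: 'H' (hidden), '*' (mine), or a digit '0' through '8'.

H H H H H H
H H H H H H
H 1 H H H H
H H H H H H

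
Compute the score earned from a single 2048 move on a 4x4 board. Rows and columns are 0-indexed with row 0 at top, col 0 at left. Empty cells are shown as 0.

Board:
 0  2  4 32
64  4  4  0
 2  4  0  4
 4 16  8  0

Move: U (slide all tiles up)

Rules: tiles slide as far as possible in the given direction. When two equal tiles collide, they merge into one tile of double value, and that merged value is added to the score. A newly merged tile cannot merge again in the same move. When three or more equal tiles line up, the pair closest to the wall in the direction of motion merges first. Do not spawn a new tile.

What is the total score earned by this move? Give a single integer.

Slide up:
col 0: [0, 64, 2, 4] -> [64, 2, 4, 0]  score +0 (running 0)
col 1: [2, 4, 4, 16] -> [2, 8, 16, 0]  score +8 (running 8)
col 2: [4, 4, 0, 8] -> [8, 8, 0, 0]  score +8 (running 16)
col 3: [32, 0, 4, 0] -> [32, 4, 0, 0]  score +0 (running 16)
Board after move:
64  2  8 32
 2  8  8  4
 4 16  0  0
 0  0  0  0

Answer: 16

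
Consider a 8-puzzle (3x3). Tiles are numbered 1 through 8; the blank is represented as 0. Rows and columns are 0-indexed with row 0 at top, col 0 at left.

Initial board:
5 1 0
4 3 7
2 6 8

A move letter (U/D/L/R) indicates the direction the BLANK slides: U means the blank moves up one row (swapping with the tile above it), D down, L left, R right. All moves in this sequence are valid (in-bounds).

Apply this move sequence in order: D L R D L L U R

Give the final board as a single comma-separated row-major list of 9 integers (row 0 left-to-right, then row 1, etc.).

Answer: 5, 1, 7, 3, 0, 8, 4, 2, 6

Derivation:
After move 1 (D):
5 1 7
4 3 0
2 6 8

After move 2 (L):
5 1 7
4 0 3
2 6 8

After move 3 (R):
5 1 7
4 3 0
2 6 8

After move 4 (D):
5 1 7
4 3 8
2 6 0

After move 5 (L):
5 1 7
4 3 8
2 0 6

After move 6 (L):
5 1 7
4 3 8
0 2 6

After move 7 (U):
5 1 7
0 3 8
4 2 6

After move 8 (R):
5 1 7
3 0 8
4 2 6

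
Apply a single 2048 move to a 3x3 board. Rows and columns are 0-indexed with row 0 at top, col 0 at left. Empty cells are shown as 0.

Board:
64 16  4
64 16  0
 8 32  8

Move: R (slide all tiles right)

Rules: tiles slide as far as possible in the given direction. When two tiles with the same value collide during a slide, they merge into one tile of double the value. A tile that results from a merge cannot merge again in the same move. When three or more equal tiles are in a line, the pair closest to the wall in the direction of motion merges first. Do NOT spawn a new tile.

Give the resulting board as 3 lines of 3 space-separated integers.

Slide right:
row 0: [64, 16, 4] -> [64, 16, 4]
row 1: [64, 16, 0] -> [0, 64, 16]
row 2: [8, 32, 8] -> [8, 32, 8]

Answer: 64 16  4
 0 64 16
 8 32  8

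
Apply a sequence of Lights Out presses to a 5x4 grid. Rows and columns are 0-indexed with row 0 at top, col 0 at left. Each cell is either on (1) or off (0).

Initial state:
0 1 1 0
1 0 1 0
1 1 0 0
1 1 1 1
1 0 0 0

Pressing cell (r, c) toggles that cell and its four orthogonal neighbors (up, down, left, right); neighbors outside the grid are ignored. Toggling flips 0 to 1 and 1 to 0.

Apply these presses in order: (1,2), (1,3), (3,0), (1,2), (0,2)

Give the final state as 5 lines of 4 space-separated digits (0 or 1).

Answer: 0 0 0 0
1 0 1 1
0 1 0 1
0 0 1 1
0 0 0 0

Derivation:
After press 1 at (1,2):
0 1 0 0
1 1 0 1
1 1 1 0
1 1 1 1
1 0 0 0

After press 2 at (1,3):
0 1 0 1
1 1 1 0
1 1 1 1
1 1 1 1
1 0 0 0

After press 3 at (3,0):
0 1 0 1
1 1 1 0
0 1 1 1
0 0 1 1
0 0 0 0

After press 4 at (1,2):
0 1 1 1
1 0 0 1
0 1 0 1
0 0 1 1
0 0 0 0

After press 5 at (0,2):
0 0 0 0
1 0 1 1
0 1 0 1
0 0 1 1
0 0 0 0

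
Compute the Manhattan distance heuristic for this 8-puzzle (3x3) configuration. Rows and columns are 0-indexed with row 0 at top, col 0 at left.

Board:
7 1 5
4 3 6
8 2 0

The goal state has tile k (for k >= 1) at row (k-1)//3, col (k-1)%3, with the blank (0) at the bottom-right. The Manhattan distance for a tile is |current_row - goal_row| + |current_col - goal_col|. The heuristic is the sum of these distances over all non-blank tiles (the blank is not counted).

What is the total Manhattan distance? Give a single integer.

Answer: 10

Derivation:
Tile 7: at (0,0), goal (2,0), distance |0-2|+|0-0| = 2
Tile 1: at (0,1), goal (0,0), distance |0-0|+|1-0| = 1
Tile 5: at (0,2), goal (1,1), distance |0-1|+|2-1| = 2
Tile 4: at (1,0), goal (1,0), distance |1-1|+|0-0| = 0
Tile 3: at (1,1), goal (0,2), distance |1-0|+|1-2| = 2
Tile 6: at (1,2), goal (1,2), distance |1-1|+|2-2| = 0
Tile 8: at (2,0), goal (2,1), distance |2-2|+|0-1| = 1
Tile 2: at (2,1), goal (0,1), distance |2-0|+|1-1| = 2
Sum: 2 + 1 + 2 + 0 + 2 + 0 + 1 + 2 = 10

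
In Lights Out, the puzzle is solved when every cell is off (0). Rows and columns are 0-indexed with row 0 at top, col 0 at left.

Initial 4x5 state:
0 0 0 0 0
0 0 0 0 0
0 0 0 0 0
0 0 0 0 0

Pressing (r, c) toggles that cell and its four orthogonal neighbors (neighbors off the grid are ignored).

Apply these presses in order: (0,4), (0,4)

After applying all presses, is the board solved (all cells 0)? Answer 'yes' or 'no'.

After press 1 at (0,4):
0 0 0 1 1
0 0 0 0 1
0 0 0 0 0
0 0 0 0 0

After press 2 at (0,4):
0 0 0 0 0
0 0 0 0 0
0 0 0 0 0
0 0 0 0 0

Lights still on: 0

Answer: yes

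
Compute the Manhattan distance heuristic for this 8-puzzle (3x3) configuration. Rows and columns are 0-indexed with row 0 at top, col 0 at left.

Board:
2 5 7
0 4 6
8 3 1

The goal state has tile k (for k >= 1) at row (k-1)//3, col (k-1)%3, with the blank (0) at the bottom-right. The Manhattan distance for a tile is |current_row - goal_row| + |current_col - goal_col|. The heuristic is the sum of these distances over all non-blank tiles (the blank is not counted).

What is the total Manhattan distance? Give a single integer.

Answer: 15

Derivation:
Tile 2: at (0,0), goal (0,1), distance |0-0|+|0-1| = 1
Tile 5: at (0,1), goal (1,1), distance |0-1|+|1-1| = 1
Tile 7: at (0,2), goal (2,0), distance |0-2|+|2-0| = 4
Tile 4: at (1,1), goal (1,0), distance |1-1|+|1-0| = 1
Tile 6: at (1,2), goal (1,2), distance |1-1|+|2-2| = 0
Tile 8: at (2,0), goal (2,1), distance |2-2|+|0-1| = 1
Tile 3: at (2,1), goal (0,2), distance |2-0|+|1-2| = 3
Tile 1: at (2,2), goal (0,0), distance |2-0|+|2-0| = 4
Sum: 1 + 1 + 4 + 1 + 0 + 1 + 3 + 4 = 15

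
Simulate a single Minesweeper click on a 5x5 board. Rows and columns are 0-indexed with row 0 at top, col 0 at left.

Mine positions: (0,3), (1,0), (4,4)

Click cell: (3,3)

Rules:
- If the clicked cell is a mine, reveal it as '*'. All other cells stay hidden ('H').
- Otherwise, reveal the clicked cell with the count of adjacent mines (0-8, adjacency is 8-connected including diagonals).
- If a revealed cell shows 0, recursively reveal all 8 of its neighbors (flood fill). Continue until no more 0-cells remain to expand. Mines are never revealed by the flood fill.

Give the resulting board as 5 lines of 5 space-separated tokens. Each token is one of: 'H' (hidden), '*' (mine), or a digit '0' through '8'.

H H H H H
H H H H H
H H H H H
H H H 1 H
H H H H H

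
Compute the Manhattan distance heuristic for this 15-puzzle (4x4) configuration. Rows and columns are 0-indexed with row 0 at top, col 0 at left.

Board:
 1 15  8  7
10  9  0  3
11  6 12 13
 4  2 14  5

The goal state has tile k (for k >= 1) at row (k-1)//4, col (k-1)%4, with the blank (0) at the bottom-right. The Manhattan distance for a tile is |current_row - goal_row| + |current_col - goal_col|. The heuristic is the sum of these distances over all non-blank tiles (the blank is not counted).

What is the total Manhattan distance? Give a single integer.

Answer: 37

Derivation:
Tile 1: (0,0)->(0,0) = 0
Tile 15: (0,1)->(3,2) = 4
Tile 8: (0,2)->(1,3) = 2
Tile 7: (0,3)->(1,2) = 2
Tile 10: (1,0)->(2,1) = 2
Tile 9: (1,1)->(2,0) = 2
Tile 3: (1,3)->(0,2) = 2
Tile 11: (2,0)->(2,2) = 2
Tile 6: (2,1)->(1,1) = 1
Tile 12: (2,2)->(2,3) = 1
Tile 13: (2,3)->(3,0) = 4
Tile 4: (3,0)->(0,3) = 6
Tile 2: (3,1)->(0,1) = 3
Tile 14: (3,2)->(3,1) = 1
Tile 5: (3,3)->(1,0) = 5
Sum: 0 + 4 + 2 + 2 + 2 + 2 + 2 + 2 + 1 + 1 + 4 + 6 + 3 + 1 + 5 = 37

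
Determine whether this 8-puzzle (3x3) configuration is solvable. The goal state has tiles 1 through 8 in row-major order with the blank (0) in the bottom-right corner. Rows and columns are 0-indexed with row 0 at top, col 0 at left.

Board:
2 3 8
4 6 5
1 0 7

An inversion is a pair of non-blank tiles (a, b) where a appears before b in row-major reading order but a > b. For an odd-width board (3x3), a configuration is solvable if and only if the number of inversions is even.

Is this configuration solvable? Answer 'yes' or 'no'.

Answer: no

Derivation:
Inversions (pairs i<j in row-major order where tile[i] > tile[j] > 0): 11
11 is odd, so the puzzle is not solvable.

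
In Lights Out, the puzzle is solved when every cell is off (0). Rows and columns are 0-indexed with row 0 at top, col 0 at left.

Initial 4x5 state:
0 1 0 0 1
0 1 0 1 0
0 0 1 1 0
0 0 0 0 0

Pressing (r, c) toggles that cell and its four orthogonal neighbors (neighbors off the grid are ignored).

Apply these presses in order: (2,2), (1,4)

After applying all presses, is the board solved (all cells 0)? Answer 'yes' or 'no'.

After press 1 at (2,2):
0 1 0 0 1
0 1 1 1 0
0 1 0 0 0
0 0 1 0 0

After press 2 at (1,4):
0 1 0 0 0
0 1 1 0 1
0 1 0 0 1
0 0 1 0 0

Lights still on: 7

Answer: no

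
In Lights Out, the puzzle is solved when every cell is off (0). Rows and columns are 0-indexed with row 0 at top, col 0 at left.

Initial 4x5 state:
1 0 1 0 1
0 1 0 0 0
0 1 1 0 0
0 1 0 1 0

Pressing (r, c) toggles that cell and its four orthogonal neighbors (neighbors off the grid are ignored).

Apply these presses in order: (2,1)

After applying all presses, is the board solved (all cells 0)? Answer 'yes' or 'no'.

Answer: no

Derivation:
After press 1 at (2,1):
1 0 1 0 1
0 0 0 0 0
1 0 0 0 0
0 0 0 1 0

Lights still on: 5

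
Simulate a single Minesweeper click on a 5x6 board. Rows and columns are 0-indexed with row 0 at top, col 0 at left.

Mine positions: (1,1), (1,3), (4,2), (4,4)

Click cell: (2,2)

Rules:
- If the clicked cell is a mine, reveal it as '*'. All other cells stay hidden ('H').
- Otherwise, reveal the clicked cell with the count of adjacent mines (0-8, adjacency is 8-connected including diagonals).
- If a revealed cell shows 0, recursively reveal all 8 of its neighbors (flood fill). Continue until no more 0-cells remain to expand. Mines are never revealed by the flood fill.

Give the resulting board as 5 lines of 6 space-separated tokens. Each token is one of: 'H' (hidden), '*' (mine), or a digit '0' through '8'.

H H H H H H
H H H H H H
H H 2 H H H
H H H H H H
H H H H H H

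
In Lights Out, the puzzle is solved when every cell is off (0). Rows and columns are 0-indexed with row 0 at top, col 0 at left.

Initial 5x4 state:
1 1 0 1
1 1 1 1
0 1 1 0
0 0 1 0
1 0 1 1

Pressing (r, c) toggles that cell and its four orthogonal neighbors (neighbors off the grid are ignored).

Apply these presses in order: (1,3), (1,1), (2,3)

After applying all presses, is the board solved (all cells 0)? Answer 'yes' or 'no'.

Answer: no

Derivation:
After press 1 at (1,3):
1 1 0 0
1 1 0 0
0 1 1 1
0 0 1 0
1 0 1 1

After press 2 at (1,1):
1 0 0 0
0 0 1 0
0 0 1 1
0 0 1 0
1 0 1 1

After press 3 at (2,3):
1 0 0 0
0 0 1 1
0 0 0 0
0 0 1 1
1 0 1 1

Lights still on: 8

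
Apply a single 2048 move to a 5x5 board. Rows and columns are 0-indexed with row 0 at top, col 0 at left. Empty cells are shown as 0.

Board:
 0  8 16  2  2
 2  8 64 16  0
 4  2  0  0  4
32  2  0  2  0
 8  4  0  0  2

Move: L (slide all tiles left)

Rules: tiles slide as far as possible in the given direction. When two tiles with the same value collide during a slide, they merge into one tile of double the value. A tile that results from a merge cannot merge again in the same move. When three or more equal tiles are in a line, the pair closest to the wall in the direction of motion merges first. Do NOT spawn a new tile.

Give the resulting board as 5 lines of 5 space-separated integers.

Slide left:
row 0: [0, 8, 16, 2, 2] -> [8, 16, 4, 0, 0]
row 1: [2, 8, 64, 16, 0] -> [2, 8, 64, 16, 0]
row 2: [4, 2, 0, 0, 4] -> [4, 2, 4, 0, 0]
row 3: [32, 2, 0, 2, 0] -> [32, 4, 0, 0, 0]
row 4: [8, 4, 0, 0, 2] -> [8, 4, 2, 0, 0]

Answer:  8 16  4  0  0
 2  8 64 16  0
 4  2  4  0  0
32  4  0  0  0
 8  4  2  0  0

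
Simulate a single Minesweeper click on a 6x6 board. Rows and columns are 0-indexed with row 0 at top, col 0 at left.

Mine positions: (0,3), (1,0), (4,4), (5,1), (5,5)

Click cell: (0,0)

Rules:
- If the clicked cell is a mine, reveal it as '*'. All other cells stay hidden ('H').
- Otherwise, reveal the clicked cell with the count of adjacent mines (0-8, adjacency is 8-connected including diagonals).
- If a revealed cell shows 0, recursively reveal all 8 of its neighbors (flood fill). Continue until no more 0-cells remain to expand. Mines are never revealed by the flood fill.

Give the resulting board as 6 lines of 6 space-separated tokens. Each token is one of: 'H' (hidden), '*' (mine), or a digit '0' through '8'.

1 H H H H H
H H H H H H
H H H H H H
H H H H H H
H H H H H H
H H H H H H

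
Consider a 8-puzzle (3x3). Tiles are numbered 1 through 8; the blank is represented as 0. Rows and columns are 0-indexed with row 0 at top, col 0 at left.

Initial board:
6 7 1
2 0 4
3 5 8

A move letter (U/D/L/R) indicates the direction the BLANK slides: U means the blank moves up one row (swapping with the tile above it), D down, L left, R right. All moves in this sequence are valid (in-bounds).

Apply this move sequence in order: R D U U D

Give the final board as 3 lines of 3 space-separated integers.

After move 1 (R):
6 7 1
2 4 0
3 5 8

After move 2 (D):
6 7 1
2 4 8
3 5 0

After move 3 (U):
6 7 1
2 4 0
3 5 8

After move 4 (U):
6 7 0
2 4 1
3 5 8

After move 5 (D):
6 7 1
2 4 0
3 5 8

Answer: 6 7 1
2 4 0
3 5 8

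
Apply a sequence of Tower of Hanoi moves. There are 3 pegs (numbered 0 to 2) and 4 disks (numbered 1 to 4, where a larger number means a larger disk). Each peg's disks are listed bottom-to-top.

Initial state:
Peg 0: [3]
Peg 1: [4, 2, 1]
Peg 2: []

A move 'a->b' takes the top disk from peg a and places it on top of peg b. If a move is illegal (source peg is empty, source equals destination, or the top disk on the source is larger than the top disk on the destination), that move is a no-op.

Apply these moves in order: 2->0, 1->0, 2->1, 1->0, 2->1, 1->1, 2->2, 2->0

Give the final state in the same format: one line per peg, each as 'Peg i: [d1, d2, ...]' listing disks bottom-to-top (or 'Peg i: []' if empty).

After move 1 (2->0):
Peg 0: [3]
Peg 1: [4, 2, 1]
Peg 2: []

After move 2 (1->0):
Peg 0: [3, 1]
Peg 1: [4, 2]
Peg 2: []

After move 3 (2->1):
Peg 0: [3, 1]
Peg 1: [4, 2]
Peg 2: []

After move 4 (1->0):
Peg 0: [3, 1]
Peg 1: [4, 2]
Peg 2: []

After move 5 (2->1):
Peg 0: [3, 1]
Peg 1: [4, 2]
Peg 2: []

After move 6 (1->1):
Peg 0: [3, 1]
Peg 1: [4, 2]
Peg 2: []

After move 7 (2->2):
Peg 0: [3, 1]
Peg 1: [4, 2]
Peg 2: []

After move 8 (2->0):
Peg 0: [3, 1]
Peg 1: [4, 2]
Peg 2: []

Answer: Peg 0: [3, 1]
Peg 1: [4, 2]
Peg 2: []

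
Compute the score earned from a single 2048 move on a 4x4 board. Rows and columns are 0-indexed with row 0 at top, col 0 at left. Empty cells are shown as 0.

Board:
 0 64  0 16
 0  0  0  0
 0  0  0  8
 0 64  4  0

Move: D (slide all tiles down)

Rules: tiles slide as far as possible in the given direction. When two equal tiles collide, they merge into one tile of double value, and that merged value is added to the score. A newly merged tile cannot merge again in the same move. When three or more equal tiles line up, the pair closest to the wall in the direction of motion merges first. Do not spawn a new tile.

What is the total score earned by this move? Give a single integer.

Answer: 128

Derivation:
Slide down:
col 0: [0, 0, 0, 0] -> [0, 0, 0, 0]  score +0 (running 0)
col 1: [64, 0, 0, 64] -> [0, 0, 0, 128]  score +128 (running 128)
col 2: [0, 0, 0, 4] -> [0, 0, 0, 4]  score +0 (running 128)
col 3: [16, 0, 8, 0] -> [0, 0, 16, 8]  score +0 (running 128)
Board after move:
  0   0   0   0
  0   0   0   0
  0   0   0  16
  0 128   4   8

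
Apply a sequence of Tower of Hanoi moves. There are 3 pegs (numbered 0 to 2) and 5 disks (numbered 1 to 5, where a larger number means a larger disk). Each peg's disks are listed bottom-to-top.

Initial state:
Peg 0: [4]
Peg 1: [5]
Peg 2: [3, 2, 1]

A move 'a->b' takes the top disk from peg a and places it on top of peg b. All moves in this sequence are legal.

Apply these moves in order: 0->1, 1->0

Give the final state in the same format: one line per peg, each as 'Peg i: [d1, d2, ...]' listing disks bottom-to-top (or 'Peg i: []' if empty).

After move 1 (0->1):
Peg 0: []
Peg 1: [5, 4]
Peg 2: [3, 2, 1]

After move 2 (1->0):
Peg 0: [4]
Peg 1: [5]
Peg 2: [3, 2, 1]

Answer: Peg 0: [4]
Peg 1: [5]
Peg 2: [3, 2, 1]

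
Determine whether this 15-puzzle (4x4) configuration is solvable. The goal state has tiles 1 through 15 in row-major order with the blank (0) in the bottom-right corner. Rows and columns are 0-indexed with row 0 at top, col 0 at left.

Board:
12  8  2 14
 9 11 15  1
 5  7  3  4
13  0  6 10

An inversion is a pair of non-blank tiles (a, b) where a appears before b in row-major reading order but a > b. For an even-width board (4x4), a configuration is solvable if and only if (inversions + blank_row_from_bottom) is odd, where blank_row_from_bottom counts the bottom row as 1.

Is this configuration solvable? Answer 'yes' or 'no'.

Inversions: 57
Blank is in row 3 (0-indexed from top), which is row 1 counting from the bottom (bottom = 1).
57 + 1 = 58, which is even, so the puzzle is not solvable.

Answer: no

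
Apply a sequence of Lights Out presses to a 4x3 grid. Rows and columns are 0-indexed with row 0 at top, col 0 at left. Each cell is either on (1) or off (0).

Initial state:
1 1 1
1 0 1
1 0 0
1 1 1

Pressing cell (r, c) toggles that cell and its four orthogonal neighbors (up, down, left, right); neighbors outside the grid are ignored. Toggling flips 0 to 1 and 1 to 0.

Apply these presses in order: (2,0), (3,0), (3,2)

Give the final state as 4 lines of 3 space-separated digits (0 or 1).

Answer: 1 1 1
0 0 1
1 1 1
1 1 0

Derivation:
After press 1 at (2,0):
1 1 1
0 0 1
0 1 0
0 1 1

After press 2 at (3,0):
1 1 1
0 0 1
1 1 0
1 0 1

After press 3 at (3,2):
1 1 1
0 0 1
1 1 1
1 1 0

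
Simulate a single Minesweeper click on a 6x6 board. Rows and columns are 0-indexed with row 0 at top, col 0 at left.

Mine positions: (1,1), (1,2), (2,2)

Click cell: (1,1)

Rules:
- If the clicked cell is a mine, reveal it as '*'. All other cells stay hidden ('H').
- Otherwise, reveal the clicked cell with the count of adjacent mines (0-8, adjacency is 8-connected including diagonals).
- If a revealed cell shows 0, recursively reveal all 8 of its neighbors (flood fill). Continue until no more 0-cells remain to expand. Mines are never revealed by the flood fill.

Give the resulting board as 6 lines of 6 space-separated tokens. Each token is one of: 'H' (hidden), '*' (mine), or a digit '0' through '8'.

H H H H H H
H * H H H H
H H H H H H
H H H H H H
H H H H H H
H H H H H H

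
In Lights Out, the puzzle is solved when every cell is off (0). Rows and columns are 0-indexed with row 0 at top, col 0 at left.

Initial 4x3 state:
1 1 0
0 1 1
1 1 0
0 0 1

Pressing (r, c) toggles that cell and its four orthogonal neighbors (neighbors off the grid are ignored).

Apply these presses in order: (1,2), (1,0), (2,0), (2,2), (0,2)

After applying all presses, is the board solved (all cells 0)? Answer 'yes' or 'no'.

Answer: no

Derivation:
After press 1 at (1,2):
1 1 1
0 0 0
1 1 1
0 0 1

After press 2 at (1,0):
0 1 1
1 1 0
0 1 1
0 0 1

After press 3 at (2,0):
0 1 1
0 1 0
1 0 1
1 0 1

After press 4 at (2,2):
0 1 1
0 1 1
1 1 0
1 0 0

After press 5 at (0,2):
0 0 0
0 1 0
1 1 0
1 0 0

Lights still on: 4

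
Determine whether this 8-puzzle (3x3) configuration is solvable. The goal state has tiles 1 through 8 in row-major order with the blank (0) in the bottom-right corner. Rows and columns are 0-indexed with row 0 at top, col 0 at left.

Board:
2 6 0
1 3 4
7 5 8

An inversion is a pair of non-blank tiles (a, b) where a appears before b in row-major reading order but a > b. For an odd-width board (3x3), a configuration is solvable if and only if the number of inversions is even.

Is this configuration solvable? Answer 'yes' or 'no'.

Answer: yes

Derivation:
Inversions (pairs i<j in row-major order where tile[i] > tile[j] > 0): 6
6 is even, so the puzzle is solvable.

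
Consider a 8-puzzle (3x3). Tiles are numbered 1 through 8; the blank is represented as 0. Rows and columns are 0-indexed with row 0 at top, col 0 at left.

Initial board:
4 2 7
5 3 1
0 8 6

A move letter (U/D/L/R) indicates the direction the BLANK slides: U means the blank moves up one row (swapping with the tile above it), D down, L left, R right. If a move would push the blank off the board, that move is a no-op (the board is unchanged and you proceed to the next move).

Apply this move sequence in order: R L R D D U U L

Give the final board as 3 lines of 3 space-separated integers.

Answer: 0 4 7
5 2 1
8 3 6

Derivation:
After move 1 (R):
4 2 7
5 3 1
8 0 6

After move 2 (L):
4 2 7
5 3 1
0 8 6

After move 3 (R):
4 2 7
5 3 1
8 0 6

After move 4 (D):
4 2 7
5 3 1
8 0 6

After move 5 (D):
4 2 7
5 3 1
8 0 6

After move 6 (U):
4 2 7
5 0 1
8 3 6

After move 7 (U):
4 0 7
5 2 1
8 3 6

After move 8 (L):
0 4 7
5 2 1
8 3 6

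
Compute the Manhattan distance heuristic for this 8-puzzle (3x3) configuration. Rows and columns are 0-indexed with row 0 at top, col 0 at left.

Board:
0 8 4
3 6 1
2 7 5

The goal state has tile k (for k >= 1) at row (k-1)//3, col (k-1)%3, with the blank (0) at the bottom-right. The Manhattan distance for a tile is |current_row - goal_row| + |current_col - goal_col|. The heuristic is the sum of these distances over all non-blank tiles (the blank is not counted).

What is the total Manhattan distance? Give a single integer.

Answer: 18

Derivation:
Tile 8: at (0,1), goal (2,1), distance |0-2|+|1-1| = 2
Tile 4: at (0,2), goal (1,0), distance |0-1|+|2-0| = 3
Tile 3: at (1,0), goal (0,2), distance |1-0|+|0-2| = 3
Tile 6: at (1,1), goal (1,2), distance |1-1|+|1-2| = 1
Tile 1: at (1,2), goal (0,0), distance |1-0|+|2-0| = 3
Tile 2: at (2,0), goal (0,1), distance |2-0|+|0-1| = 3
Tile 7: at (2,1), goal (2,0), distance |2-2|+|1-0| = 1
Tile 5: at (2,2), goal (1,1), distance |2-1|+|2-1| = 2
Sum: 2 + 3 + 3 + 1 + 3 + 3 + 1 + 2 = 18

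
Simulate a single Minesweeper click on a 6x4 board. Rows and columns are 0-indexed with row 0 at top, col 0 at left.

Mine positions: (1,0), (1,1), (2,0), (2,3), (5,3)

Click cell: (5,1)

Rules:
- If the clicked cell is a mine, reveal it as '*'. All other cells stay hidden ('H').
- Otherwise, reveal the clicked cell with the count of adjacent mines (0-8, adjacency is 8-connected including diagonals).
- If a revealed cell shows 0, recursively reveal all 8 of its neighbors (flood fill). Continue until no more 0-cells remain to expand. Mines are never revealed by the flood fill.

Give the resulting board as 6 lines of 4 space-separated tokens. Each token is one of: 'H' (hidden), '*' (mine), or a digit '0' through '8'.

H H H H
H H H H
H H H H
1 1 1 H
0 0 1 H
0 0 1 H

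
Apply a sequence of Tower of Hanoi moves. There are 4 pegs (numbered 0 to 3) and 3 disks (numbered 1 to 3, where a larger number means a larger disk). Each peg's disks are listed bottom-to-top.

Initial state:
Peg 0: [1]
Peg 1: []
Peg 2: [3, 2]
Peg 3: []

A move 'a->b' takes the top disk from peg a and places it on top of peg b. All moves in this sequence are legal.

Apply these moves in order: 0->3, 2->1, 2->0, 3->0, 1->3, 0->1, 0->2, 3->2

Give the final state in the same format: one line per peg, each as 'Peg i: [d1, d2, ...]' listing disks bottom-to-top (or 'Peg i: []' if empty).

Answer: Peg 0: []
Peg 1: [1]
Peg 2: [3, 2]
Peg 3: []

Derivation:
After move 1 (0->3):
Peg 0: []
Peg 1: []
Peg 2: [3, 2]
Peg 3: [1]

After move 2 (2->1):
Peg 0: []
Peg 1: [2]
Peg 2: [3]
Peg 3: [1]

After move 3 (2->0):
Peg 0: [3]
Peg 1: [2]
Peg 2: []
Peg 3: [1]

After move 4 (3->0):
Peg 0: [3, 1]
Peg 1: [2]
Peg 2: []
Peg 3: []

After move 5 (1->3):
Peg 0: [3, 1]
Peg 1: []
Peg 2: []
Peg 3: [2]

After move 6 (0->1):
Peg 0: [3]
Peg 1: [1]
Peg 2: []
Peg 3: [2]

After move 7 (0->2):
Peg 0: []
Peg 1: [1]
Peg 2: [3]
Peg 3: [2]

After move 8 (3->2):
Peg 0: []
Peg 1: [1]
Peg 2: [3, 2]
Peg 3: []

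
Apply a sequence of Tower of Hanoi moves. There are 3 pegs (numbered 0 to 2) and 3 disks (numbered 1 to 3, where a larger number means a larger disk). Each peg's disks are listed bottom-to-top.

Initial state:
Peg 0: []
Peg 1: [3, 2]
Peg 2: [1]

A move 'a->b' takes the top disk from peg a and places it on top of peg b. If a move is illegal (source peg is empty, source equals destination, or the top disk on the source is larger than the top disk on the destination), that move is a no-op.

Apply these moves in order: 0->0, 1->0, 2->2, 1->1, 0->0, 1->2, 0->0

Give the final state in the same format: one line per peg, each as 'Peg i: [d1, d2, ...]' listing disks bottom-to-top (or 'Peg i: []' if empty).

After move 1 (0->0):
Peg 0: []
Peg 1: [3, 2]
Peg 2: [1]

After move 2 (1->0):
Peg 0: [2]
Peg 1: [3]
Peg 2: [1]

After move 3 (2->2):
Peg 0: [2]
Peg 1: [3]
Peg 2: [1]

After move 4 (1->1):
Peg 0: [2]
Peg 1: [3]
Peg 2: [1]

After move 5 (0->0):
Peg 0: [2]
Peg 1: [3]
Peg 2: [1]

After move 6 (1->2):
Peg 0: [2]
Peg 1: [3]
Peg 2: [1]

After move 7 (0->0):
Peg 0: [2]
Peg 1: [3]
Peg 2: [1]

Answer: Peg 0: [2]
Peg 1: [3]
Peg 2: [1]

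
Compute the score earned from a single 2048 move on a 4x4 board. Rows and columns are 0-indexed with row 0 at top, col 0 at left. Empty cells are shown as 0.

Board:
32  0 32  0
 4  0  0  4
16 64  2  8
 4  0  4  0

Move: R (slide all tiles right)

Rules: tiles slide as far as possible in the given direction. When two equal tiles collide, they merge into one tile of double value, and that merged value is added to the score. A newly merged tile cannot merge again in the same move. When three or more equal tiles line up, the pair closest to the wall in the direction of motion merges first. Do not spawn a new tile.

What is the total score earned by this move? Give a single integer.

Slide right:
row 0: [32, 0, 32, 0] -> [0, 0, 0, 64]  score +64 (running 64)
row 1: [4, 0, 0, 4] -> [0, 0, 0, 8]  score +8 (running 72)
row 2: [16, 64, 2, 8] -> [16, 64, 2, 8]  score +0 (running 72)
row 3: [4, 0, 4, 0] -> [0, 0, 0, 8]  score +8 (running 80)
Board after move:
 0  0  0 64
 0  0  0  8
16 64  2  8
 0  0  0  8

Answer: 80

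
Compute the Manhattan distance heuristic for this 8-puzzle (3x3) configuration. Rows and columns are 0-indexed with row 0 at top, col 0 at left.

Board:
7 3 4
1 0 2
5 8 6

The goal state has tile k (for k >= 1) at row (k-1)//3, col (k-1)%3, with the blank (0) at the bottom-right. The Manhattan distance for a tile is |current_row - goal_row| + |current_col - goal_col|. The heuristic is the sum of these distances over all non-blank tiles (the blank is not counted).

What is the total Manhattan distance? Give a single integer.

Answer: 12

Derivation:
Tile 7: at (0,0), goal (2,0), distance |0-2|+|0-0| = 2
Tile 3: at (0,1), goal (0,2), distance |0-0|+|1-2| = 1
Tile 4: at (0,2), goal (1,0), distance |0-1|+|2-0| = 3
Tile 1: at (1,0), goal (0,0), distance |1-0|+|0-0| = 1
Tile 2: at (1,2), goal (0,1), distance |1-0|+|2-1| = 2
Tile 5: at (2,0), goal (1,1), distance |2-1|+|0-1| = 2
Tile 8: at (2,1), goal (2,1), distance |2-2|+|1-1| = 0
Tile 6: at (2,2), goal (1,2), distance |2-1|+|2-2| = 1
Sum: 2 + 1 + 3 + 1 + 2 + 2 + 0 + 1 = 12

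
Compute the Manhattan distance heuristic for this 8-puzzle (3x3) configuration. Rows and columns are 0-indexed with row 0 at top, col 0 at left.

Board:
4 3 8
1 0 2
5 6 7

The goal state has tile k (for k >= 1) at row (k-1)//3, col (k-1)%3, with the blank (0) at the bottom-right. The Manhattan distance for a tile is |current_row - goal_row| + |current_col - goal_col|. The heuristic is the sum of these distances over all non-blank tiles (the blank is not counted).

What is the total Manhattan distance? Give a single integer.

Answer: 14

Derivation:
Tile 4: at (0,0), goal (1,0), distance |0-1|+|0-0| = 1
Tile 3: at (0,1), goal (0,2), distance |0-0|+|1-2| = 1
Tile 8: at (0,2), goal (2,1), distance |0-2|+|2-1| = 3
Tile 1: at (1,0), goal (0,0), distance |1-0|+|0-0| = 1
Tile 2: at (1,2), goal (0,1), distance |1-0|+|2-1| = 2
Tile 5: at (2,0), goal (1,1), distance |2-1|+|0-1| = 2
Tile 6: at (2,1), goal (1,2), distance |2-1|+|1-2| = 2
Tile 7: at (2,2), goal (2,0), distance |2-2|+|2-0| = 2
Sum: 1 + 1 + 3 + 1 + 2 + 2 + 2 + 2 = 14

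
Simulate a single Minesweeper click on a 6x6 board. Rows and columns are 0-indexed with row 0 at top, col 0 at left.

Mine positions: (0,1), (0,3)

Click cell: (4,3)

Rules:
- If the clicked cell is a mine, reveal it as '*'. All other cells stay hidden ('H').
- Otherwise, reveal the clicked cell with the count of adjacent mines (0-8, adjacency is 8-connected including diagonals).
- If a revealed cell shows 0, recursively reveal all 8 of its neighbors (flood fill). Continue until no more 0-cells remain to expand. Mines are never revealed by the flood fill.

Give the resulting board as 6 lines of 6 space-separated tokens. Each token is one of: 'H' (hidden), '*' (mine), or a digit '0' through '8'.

H H H H 1 0
1 1 2 1 1 0
0 0 0 0 0 0
0 0 0 0 0 0
0 0 0 0 0 0
0 0 0 0 0 0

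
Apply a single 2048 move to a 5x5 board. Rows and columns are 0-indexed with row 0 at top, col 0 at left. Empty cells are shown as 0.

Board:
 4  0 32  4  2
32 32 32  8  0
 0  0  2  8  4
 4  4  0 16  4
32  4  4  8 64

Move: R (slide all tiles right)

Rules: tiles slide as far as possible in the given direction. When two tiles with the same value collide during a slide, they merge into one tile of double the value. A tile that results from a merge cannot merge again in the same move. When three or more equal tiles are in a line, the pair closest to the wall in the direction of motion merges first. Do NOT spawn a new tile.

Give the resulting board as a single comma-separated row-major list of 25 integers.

Answer: 0, 4, 32, 4, 2, 0, 0, 32, 64, 8, 0, 0, 2, 8, 4, 0, 0, 8, 16, 4, 0, 32, 8, 8, 64

Derivation:
Slide right:
row 0: [4, 0, 32, 4, 2] -> [0, 4, 32, 4, 2]
row 1: [32, 32, 32, 8, 0] -> [0, 0, 32, 64, 8]
row 2: [0, 0, 2, 8, 4] -> [0, 0, 2, 8, 4]
row 3: [4, 4, 0, 16, 4] -> [0, 0, 8, 16, 4]
row 4: [32, 4, 4, 8, 64] -> [0, 32, 8, 8, 64]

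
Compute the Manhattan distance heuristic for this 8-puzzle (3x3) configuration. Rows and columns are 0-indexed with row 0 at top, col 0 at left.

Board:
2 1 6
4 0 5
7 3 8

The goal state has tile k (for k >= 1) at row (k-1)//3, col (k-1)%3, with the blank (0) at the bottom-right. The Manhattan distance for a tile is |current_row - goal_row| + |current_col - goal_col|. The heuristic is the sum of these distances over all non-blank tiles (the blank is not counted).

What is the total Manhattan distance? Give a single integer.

Tile 2: at (0,0), goal (0,1), distance |0-0|+|0-1| = 1
Tile 1: at (0,1), goal (0,0), distance |0-0|+|1-0| = 1
Tile 6: at (0,2), goal (1,2), distance |0-1|+|2-2| = 1
Tile 4: at (1,0), goal (1,0), distance |1-1|+|0-0| = 0
Tile 5: at (1,2), goal (1,1), distance |1-1|+|2-1| = 1
Tile 7: at (2,0), goal (2,0), distance |2-2|+|0-0| = 0
Tile 3: at (2,1), goal (0,2), distance |2-0|+|1-2| = 3
Tile 8: at (2,2), goal (2,1), distance |2-2|+|2-1| = 1
Sum: 1 + 1 + 1 + 0 + 1 + 0 + 3 + 1 = 8

Answer: 8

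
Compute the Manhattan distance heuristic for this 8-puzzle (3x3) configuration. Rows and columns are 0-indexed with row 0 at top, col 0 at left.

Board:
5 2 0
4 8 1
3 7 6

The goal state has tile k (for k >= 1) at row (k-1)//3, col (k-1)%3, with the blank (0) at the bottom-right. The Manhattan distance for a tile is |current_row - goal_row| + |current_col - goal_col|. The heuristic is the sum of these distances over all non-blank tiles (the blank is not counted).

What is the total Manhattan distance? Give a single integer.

Answer: 12

Derivation:
Tile 5: (0,0)->(1,1) = 2
Tile 2: (0,1)->(0,1) = 0
Tile 4: (1,0)->(1,0) = 0
Tile 8: (1,1)->(2,1) = 1
Tile 1: (1,2)->(0,0) = 3
Tile 3: (2,0)->(0,2) = 4
Tile 7: (2,1)->(2,0) = 1
Tile 6: (2,2)->(1,2) = 1
Sum: 2 + 0 + 0 + 1 + 3 + 4 + 1 + 1 = 12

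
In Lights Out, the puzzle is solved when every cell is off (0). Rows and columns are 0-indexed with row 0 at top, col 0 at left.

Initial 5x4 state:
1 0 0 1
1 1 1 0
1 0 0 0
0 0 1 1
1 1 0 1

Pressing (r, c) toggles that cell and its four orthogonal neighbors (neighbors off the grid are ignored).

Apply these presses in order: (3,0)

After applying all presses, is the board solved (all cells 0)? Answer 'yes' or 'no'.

After press 1 at (3,0):
1 0 0 1
1 1 1 0
0 0 0 0
1 1 1 1
0 1 0 1

Lights still on: 11

Answer: no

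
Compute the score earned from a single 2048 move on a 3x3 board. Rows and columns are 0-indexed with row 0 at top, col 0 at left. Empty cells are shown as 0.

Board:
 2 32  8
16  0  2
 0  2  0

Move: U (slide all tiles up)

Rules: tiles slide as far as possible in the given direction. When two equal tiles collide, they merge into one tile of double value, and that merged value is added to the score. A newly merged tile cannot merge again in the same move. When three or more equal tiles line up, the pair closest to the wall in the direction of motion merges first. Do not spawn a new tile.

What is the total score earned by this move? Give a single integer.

Slide up:
col 0: [2, 16, 0] -> [2, 16, 0]  score +0 (running 0)
col 1: [32, 0, 2] -> [32, 2, 0]  score +0 (running 0)
col 2: [8, 2, 0] -> [8, 2, 0]  score +0 (running 0)
Board after move:
 2 32  8
16  2  2
 0  0  0

Answer: 0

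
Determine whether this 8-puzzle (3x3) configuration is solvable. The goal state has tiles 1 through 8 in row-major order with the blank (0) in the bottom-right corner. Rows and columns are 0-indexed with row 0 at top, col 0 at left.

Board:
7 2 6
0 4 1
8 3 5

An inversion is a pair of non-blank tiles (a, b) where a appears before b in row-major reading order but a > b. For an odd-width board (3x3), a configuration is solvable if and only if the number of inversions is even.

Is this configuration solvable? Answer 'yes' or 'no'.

Inversions (pairs i<j in row-major order where tile[i] > tile[j] > 0): 15
15 is odd, so the puzzle is not solvable.

Answer: no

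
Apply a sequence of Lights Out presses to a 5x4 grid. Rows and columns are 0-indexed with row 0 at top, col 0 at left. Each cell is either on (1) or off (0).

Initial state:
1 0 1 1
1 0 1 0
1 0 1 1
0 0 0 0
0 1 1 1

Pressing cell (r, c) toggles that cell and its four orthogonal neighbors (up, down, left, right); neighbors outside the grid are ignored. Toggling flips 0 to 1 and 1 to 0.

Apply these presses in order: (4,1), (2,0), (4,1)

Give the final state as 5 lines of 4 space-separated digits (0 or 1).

After press 1 at (4,1):
1 0 1 1
1 0 1 0
1 0 1 1
0 1 0 0
1 0 0 1

After press 2 at (2,0):
1 0 1 1
0 0 1 0
0 1 1 1
1 1 0 0
1 0 0 1

After press 3 at (4,1):
1 0 1 1
0 0 1 0
0 1 1 1
1 0 0 0
0 1 1 1

Answer: 1 0 1 1
0 0 1 0
0 1 1 1
1 0 0 0
0 1 1 1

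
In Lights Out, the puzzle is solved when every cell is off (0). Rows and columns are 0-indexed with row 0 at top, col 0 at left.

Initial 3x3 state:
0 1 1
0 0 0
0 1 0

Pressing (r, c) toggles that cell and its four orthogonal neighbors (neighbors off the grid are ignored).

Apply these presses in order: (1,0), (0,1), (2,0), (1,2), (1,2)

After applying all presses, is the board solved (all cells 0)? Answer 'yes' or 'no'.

After press 1 at (1,0):
1 1 1
1 1 0
1 1 0

After press 2 at (0,1):
0 0 0
1 0 0
1 1 0

After press 3 at (2,0):
0 0 0
0 0 0
0 0 0

After press 4 at (1,2):
0 0 1
0 1 1
0 0 1

After press 5 at (1,2):
0 0 0
0 0 0
0 0 0

Lights still on: 0

Answer: yes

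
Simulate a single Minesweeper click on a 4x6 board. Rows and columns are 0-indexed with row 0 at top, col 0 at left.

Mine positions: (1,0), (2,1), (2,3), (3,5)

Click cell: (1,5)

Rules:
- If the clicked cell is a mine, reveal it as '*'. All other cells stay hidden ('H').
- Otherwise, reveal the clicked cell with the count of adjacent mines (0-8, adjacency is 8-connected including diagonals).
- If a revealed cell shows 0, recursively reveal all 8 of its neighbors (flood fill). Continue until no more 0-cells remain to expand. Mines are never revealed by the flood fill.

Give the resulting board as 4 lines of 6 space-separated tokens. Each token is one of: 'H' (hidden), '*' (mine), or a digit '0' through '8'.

H 1 0 0 0 0
H 2 2 1 1 0
H H H H 2 1
H H H H H H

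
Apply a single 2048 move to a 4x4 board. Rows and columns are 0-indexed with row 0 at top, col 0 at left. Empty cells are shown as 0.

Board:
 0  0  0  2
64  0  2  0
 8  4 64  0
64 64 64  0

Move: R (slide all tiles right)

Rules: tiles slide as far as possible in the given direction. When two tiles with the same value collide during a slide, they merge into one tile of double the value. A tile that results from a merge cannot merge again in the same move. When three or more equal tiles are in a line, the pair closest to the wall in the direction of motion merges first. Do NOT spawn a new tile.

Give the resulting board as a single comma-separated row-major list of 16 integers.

Slide right:
row 0: [0, 0, 0, 2] -> [0, 0, 0, 2]
row 1: [64, 0, 2, 0] -> [0, 0, 64, 2]
row 2: [8, 4, 64, 0] -> [0, 8, 4, 64]
row 3: [64, 64, 64, 0] -> [0, 0, 64, 128]

Answer: 0, 0, 0, 2, 0, 0, 64, 2, 0, 8, 4, 64, 0, 0, 64, 128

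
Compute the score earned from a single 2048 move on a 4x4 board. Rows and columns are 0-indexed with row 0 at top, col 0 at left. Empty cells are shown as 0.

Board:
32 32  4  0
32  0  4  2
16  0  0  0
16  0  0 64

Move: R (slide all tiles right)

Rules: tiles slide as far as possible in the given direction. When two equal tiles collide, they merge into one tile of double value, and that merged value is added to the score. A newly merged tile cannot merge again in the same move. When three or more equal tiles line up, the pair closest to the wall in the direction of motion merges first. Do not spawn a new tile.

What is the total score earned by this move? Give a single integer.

Slide right:
row 0: [32, 32, 4, 0] -> [0, 0, 64, 4]  score +64 (running 64)
row 1: [32, 0, 4, 2] -> [0, 32, 4, 2]  score +0 (running 64)
row 2: [16, 0, 0, 0] -> [0, 0, 0, 16]  score +0 (running 64)
row 3: [16, 0, 0, 64] -> [0, 0, 16, 64]  score +0 (running 64)
Board after move:
 0  0 64  4
 0 32  4  2
 0  0  0 16
 0  0 16 64

Answer: 64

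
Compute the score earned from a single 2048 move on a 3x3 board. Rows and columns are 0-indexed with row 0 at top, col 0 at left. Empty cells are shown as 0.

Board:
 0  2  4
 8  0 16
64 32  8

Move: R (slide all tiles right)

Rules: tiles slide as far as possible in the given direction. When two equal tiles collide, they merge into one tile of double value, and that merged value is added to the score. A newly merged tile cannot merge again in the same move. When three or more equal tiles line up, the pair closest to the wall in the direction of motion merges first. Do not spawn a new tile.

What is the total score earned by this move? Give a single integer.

Slide right:
row 0: [0, 2, 4] -> [0, 2, 4]  score +0 (running 0)
row 1: [8, 0, 16] -> [0, 8, 16]  score +0 (running 0)
row 2: [64, 32, 8] -> [64, 32, 8]  score +0 (running 0)
Board after move:
 0  2  4
 0  8 16
64 32  8

Answer: 0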